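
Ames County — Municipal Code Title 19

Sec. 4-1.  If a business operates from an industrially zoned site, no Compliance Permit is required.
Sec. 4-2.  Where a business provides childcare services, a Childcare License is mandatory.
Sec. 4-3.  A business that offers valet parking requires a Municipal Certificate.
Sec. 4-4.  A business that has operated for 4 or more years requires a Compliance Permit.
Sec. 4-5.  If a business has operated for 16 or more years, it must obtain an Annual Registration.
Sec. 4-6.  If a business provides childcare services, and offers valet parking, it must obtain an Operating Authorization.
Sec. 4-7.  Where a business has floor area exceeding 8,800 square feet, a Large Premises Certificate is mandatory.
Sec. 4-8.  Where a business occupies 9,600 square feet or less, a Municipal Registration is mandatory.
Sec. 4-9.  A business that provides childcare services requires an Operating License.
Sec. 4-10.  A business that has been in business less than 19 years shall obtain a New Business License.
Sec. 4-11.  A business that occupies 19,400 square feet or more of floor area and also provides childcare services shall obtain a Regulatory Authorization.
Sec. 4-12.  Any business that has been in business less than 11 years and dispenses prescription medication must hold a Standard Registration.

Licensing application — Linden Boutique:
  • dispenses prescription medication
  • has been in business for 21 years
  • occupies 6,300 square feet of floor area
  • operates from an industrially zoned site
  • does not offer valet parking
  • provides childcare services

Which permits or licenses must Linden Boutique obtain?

Sec. 4-1. operates from an industrially zoned site → exempt from Compliance Permit.
Sec. 4-2. provides childcare services → Childcare License required.
Sec. 4-3. does not offer valet parking → Municipal Certificate not required.
Sec. 4-4. years in business 21 ≥ 4 → Compliance Permit required.
Sec. 4-5. years in business 21 ≥ 16 → Annual Registration required.
Sec. 4-6. provides childcare services; does not offer valet parking → Operating Authorization not required.
Sec. 4-7. floor area 6,300 square feet ≤ 8,800 square feet → Large Premises Certificate not required.
Sec. 4-8. floor area 6,300 square feet ≤ 9,600 square feet → Municipal Registration required.
Sec. 4-9. provides childcare services → Operating License required.
Sec. 4-10. years in business 21 ≥ 19 → New Business License not required.
Sec. 4-11. floor area 6,300 square feet < 19,400 square feet; provides childcare services → Regulatory Authorization not required.
Sec. 4-12. years in business 21 ≥ 11; dispenses prescription medication → Standard Registration not required.

Annual Registration, Childcare License, Municipal Registration, Operating License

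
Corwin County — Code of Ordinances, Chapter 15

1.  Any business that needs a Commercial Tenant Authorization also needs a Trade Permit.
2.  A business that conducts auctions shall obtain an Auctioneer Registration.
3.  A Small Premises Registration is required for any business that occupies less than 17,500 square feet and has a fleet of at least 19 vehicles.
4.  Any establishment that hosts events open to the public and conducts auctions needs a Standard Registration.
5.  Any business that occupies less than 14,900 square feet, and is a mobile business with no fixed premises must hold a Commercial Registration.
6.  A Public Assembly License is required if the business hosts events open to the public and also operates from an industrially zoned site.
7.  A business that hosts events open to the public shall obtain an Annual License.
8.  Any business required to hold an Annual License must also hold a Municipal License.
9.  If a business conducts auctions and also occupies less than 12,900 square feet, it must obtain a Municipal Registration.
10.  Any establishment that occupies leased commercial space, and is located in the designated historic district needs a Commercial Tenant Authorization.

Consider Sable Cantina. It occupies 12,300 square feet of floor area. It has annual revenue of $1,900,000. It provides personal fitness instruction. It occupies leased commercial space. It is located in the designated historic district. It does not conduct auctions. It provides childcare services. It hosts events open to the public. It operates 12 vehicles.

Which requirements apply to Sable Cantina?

1. Commercial Tenant Authorization is required → Trade Permit also required.
2. does not conduct auctions → Auctioneer Registration not required.
3. floor area 12,300 square feet < 17,500 square feet; vehicles 12 < 19 → Small Premises Registration not required.
4. hosts events open to the public; does not conduct auctions → Standard Registration not required.
5. floor area 12,300 square feet < 14,900 square feet; occupies leased commercial space (not: is a mobile business with no fixed premises) → Commercial Registration not required.
6. hosts events open to the public; occupies leased commercial space (not: operates from an industrially zoned site) → Public Assembly License not required.
7. hosts events open to the public → Annual License required.
8. Annual License is required → Municipal License also required.
9. does not conduct auctions; floor area 12,300 square feet < 12,900 square feet → Municipal Registration not required.
10. occupies leased commercial space; is located in the designated historic district → Commercial Tenant Authorization required.

Annual License, Commercial Tenant Authorization, Municipal License, Trade Permit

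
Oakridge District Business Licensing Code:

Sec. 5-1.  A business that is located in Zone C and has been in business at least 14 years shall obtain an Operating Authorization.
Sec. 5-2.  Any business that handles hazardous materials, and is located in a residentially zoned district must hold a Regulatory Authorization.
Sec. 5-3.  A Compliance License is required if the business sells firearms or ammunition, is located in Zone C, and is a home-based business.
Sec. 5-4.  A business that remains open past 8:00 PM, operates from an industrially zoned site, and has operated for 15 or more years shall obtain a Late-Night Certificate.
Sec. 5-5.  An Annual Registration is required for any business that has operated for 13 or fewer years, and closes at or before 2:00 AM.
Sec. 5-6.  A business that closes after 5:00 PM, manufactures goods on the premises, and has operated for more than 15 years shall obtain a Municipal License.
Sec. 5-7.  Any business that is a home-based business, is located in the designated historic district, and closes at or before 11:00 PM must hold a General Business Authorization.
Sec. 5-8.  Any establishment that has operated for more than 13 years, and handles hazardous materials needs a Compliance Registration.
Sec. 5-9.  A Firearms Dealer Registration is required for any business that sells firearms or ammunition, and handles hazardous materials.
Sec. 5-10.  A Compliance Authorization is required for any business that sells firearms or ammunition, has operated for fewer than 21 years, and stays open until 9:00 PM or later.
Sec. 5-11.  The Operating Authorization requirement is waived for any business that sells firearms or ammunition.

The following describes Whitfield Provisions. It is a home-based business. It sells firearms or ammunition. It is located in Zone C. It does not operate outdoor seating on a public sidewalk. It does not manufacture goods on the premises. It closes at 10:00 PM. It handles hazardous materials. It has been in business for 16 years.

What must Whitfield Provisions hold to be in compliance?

Compliance Authorization, Compliance License, Compliance Registration, Firearms Dealer Registration

Sec. 5-1. is located in Zone C; years in business 16 ≥ 14 → Operating Authorization required.
Sec. 5-2. handles hazardous materials; is located in Zone C (not: is located in a residentially zoned district) → Regulatory Authorization not required.
Sec. 5-3. sells firearms or ammunition; is located in Zone C; is a home-based business → Compliance License required.
Sec. 5-4. closes 10:00 PM, after 8:00 PM; is a home-based business (not: operates from an industrially zoned site); years in business 16 ≥ 15 → Late-Night Certificate not required.
Sec. 5-5. years in business 16 > 13; closes 10:00 PM, at/before 2:00 AM → Annual Registration not required.
Sec. 5-6. closes 10:00 PM, after 5:00 PM; does not manufacture goods on the premises; years in business 16 > 15 → Municipal License not required.
Sec. 5-7. is a home-based business; is located in Zone C (not: is located in the designated historic district); closes 10:00 PM, at/before 11:00 PM → General Business Authorization not required.
Sec. 5-8. years in business 16 > 13; handles hazardous materials → Compliance Registration required.
Sec. 5-9. sells firearms or ammunition; handles hazardous materials → Firearms Dealer Registration required.
Sec. 5-10. sells firearms or ammunition; years in business 16 < 21; closes 10:00 PM, after 9:00 PM → Compliance Authorization required.
Sec. 5-11. sells firearms or ammunition → exempt from Operating Authorization.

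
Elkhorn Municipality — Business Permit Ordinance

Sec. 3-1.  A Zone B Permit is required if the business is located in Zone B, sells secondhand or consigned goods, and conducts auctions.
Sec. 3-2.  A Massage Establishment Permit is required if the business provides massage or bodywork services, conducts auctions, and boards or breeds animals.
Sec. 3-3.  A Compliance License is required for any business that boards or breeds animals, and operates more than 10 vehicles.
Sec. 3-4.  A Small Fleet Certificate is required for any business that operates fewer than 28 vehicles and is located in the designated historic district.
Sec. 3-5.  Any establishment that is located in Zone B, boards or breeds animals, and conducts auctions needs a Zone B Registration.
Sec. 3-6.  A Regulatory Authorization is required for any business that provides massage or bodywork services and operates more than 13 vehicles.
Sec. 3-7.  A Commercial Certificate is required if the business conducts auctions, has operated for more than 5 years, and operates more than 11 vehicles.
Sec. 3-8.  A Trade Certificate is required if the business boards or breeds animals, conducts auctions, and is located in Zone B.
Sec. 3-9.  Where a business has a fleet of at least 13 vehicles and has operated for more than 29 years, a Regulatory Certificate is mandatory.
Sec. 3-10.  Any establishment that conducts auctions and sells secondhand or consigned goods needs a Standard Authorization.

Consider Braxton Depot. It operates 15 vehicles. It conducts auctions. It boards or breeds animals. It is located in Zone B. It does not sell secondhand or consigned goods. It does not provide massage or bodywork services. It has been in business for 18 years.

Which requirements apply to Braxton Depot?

Sec. 3-1. is located in Zone B; does not sell secondhand or consigned goods; conducts auctions → Zone B Permit not required.
Sec. 3-2. does not provide massage or bodywork services; conducts auctions; boards or breeds animals → Massage Establishment Permit not required.
Sec. 3-3. boards or breeds animals; vehicles 15 > 10 → Compliance License required.
Sec. 3-4. vehicles 15 < 28; is located in Zone B (not: is located in the designated historic district) → Small Fleet Certificate not required.
Sec. 3-5. is located in Zone B; boards or breeds animals; conducts auctions → Zone B Registration required.
Sec. 3-6. does not provide massage or bodywork services; vehicles 15 > 13 → Regulatory Authorization not required.
Sec. 3-7. conducts auctions; years in business 18 > 5; vehicles 15 > 11 → Commercial Certificate required.
Sec. 3-8. boards or breeds animals; conducts auctions; is located in Zone B → Trade Certificate required.
Sec. 3-9. vehicles 15 ≥ 13; years in business 18 ≤ 29 → Regulatory Certificate not required.
Sec. 3-10. conducts auctions; does not sell secondhand or consigned goods → Standard Authorization not required.

Commercial Certificate, Compliance License, Trade Certificate, Zone B Registration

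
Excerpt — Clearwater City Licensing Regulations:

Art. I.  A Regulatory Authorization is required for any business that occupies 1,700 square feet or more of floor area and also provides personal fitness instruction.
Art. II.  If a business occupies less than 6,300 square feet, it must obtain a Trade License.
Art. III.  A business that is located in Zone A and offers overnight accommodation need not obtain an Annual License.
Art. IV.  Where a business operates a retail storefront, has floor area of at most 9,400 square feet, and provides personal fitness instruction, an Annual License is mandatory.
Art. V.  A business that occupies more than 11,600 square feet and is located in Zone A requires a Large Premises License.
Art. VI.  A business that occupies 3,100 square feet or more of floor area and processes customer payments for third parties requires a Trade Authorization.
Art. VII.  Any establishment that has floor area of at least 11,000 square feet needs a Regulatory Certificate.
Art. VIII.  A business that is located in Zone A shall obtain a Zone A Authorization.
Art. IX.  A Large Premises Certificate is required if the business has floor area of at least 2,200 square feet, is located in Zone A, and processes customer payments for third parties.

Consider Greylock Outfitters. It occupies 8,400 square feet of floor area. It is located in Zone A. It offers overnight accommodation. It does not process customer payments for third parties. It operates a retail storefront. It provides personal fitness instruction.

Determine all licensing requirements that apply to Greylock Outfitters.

Regulatory Authorization, Zone A Authorization

Art. I. floor area 8,400 square feet ≥ 1,700 square feet; provides personal fitness instruction → Regulatory Authorization required.
Art. II. floor area 8,400 square feet ≥ 6,300 square feet → Trade License not required.
Art. III. is located in Zone A; offers overnight accommodation → exempt from Annual License.
Art. IV. operates a retail storefront; floor area 8,400 square feet ≤ 9,400 square feet; provides personal fitness instruction → Annual License required.
Art. V. floor area 8,400 square feet ≤ 11,600 square feet; is located in Zone A → Large Premises License not required.
Art. VI. floor area 8,400 square feet ≥ 3,100 square feet; does not process customer payments for third parties → Trade Authorization not required.
Art. VII. floor area 8,400 square feet < 11,000 square feet → Regulatory Certificate not required.
Art. VIII. is located in Zone A → Zone A Authorization required.
Art. IX. floor area 8,400 square feet ≥ 2,200 square feet; is located in Zone A; does not process customer payments for third parties → Large Premises Certificate not required.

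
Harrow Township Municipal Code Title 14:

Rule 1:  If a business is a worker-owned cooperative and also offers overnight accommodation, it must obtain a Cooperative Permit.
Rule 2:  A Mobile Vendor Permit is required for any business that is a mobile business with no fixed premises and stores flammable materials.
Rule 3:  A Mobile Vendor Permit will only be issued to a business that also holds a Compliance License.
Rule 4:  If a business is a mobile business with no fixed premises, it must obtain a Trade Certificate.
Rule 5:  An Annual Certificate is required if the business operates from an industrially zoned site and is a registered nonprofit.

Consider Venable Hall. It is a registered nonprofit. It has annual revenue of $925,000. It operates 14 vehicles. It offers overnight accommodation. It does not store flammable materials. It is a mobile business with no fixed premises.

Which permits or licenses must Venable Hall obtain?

Rule 1: is a registered nonprofit (not: is a worker-owned cooperative); offers overnight accommodation → Cooperative Permit not required.
Rule 2: is a mobile business with no fixed premises; does not store flammable materials → Mobile Vendor Permit not required.
Rule 3: Mobile Vendor Permit is not required → no effect.
Rule 4: is a mobile business with no fixed premises → Trade Certificate required.
Rule 5: is a mobile business with no fixed premises (not: operates from an industrially zoned site); is a registered nonprofit → Annual Certificate not required.

Trade Certificate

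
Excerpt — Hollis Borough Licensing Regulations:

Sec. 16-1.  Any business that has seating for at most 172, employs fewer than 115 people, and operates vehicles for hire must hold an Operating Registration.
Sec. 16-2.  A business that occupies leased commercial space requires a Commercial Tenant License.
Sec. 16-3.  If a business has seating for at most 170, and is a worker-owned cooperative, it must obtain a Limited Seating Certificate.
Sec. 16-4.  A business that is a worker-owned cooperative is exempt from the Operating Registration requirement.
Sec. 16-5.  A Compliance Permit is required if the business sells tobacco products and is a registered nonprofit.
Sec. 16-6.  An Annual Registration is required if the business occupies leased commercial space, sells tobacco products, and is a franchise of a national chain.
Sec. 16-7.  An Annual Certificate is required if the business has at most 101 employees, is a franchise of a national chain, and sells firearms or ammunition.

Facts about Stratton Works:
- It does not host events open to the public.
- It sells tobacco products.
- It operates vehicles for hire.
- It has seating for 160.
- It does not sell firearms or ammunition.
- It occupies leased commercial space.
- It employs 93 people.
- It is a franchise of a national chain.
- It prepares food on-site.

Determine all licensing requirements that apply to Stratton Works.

Sec. 16-1. seating 160 ≤ 172; employees 93 < 115; operates vehicles for hire → Operating Registration required.
Sec. 16-2. occupies leased commercial space → Commercial Tenant License required.
Sec. 16-3. seating 160 ≤ 170; is a franchise of a national chain (not: is a worker-owned cooperative) → Limited Seating Certificate not required.
Sec. 16-4. is a franchise of a national chain (not: is a worker-owned cooperative) → Operating Registration exemption does not apply.
Sec. 16-5. sells tobacco products; is a franchise of a national chain (not: is a registered nonprofit) → Compliance Permit not required.
Sec. 16-6. occupies leased commercial space; sells tobacco products; is a franchise of a national chain → Annual Registration required.
Sec. 16-7. employees 93 ≤ 101; is a franchise of a national chain; does not sell firearms or ammunition → Annual Certificate not required.

Annual Registration, Commercial Tenant License, Operating Registration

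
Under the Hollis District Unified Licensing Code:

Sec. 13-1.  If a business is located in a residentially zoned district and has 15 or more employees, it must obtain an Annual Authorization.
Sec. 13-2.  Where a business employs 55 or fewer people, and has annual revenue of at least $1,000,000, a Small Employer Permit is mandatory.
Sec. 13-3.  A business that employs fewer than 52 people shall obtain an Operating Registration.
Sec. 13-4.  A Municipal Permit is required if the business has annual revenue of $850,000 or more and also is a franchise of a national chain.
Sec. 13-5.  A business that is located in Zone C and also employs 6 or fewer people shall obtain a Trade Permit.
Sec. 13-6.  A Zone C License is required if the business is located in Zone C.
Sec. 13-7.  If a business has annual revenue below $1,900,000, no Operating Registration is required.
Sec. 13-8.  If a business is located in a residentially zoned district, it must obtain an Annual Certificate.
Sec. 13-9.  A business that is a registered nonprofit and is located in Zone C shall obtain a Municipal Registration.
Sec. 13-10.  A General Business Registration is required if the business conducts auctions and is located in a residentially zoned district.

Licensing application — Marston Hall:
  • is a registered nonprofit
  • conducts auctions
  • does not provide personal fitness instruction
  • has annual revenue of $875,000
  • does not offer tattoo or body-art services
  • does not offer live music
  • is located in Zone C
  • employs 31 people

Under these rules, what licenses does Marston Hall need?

Municipal Registration, Zone C License

Sec. 13-1. is located in Zone C (not: is located in a residentially zoned district); employees 31 ≥ 15 → Annual Authorization not required.
Sec. 13-2. employees 31 ≤ 55; revenue $875,000 < $1,000,000 → Small Employer Permit not required.
Sec. 13-3. employees 31 < 52 → Operating Registration required.
Sec. 13-4. revenue $875,000 ≥ $850,000; is a registered nonprofit (not: is a franchise of a national chain) → Municipal Permit not required.
Sec. 13-5. is located in Zone C; employees 31 > 6 → Trade Permit not required.
Sec. 13-6. is located in Zone C → Zone C License required.
Sec. 13-7. revenue $875,000 < $1,900,000 → exempt from Operating Registration.
Sec. 13-8. is located in Zone C (not: is located in a residentially zoned district) → Annual Certificate not required.
Sec. 13-9. is a registered nonprofit; is located in Zone C → Municipal Registration required.
Sec. 13-10. conducts auctions; is located in Zone C (not: is located in a residentially zoned district) → General Business Registration not required.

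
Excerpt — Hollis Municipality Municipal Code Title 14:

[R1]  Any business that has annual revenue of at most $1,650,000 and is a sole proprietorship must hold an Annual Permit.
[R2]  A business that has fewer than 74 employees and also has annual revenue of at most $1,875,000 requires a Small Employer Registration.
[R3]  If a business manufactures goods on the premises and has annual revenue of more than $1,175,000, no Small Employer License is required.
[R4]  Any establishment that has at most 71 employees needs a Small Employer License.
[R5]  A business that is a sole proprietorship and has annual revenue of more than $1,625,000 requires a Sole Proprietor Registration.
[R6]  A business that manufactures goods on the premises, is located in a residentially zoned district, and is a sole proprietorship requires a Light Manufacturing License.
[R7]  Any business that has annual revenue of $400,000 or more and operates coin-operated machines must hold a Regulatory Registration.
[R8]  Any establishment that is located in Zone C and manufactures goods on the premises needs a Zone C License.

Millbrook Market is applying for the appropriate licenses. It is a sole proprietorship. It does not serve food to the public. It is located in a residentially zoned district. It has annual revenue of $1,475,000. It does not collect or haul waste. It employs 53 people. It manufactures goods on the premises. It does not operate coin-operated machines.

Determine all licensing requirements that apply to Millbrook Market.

Annual Permit, Light Manufacturing License, Small Employer Registration

[R1] revenue $1,475,000 ≤ $1,650,000; is a sole proprietorship → Annual Permit required.
[R2] employees 53 < 74; revenue $1,475,000 ≤ $1,875,000 → Small Employer Registration required.
[R3] manufactures goods on the premises; revenue $1,475,000 > $1,175,000 → exempt from Small Employer License.
[R4] employees 53 ≤ 71 → Small Employer License required.
[R5] is a sole proprietorship; revenue $1,475,000 ≤ $1,625,000 → Sole Proprietor Registration not required.
[R6] manufactures goods on the premises; is located in a residentially zoned district; is a sole proprietorship → Light Manufacturing License required.
[R7] revenue $1,475,000 ≥ $400,000; does not operate coin-operated machines → Regulatory Registration not required.
[R8] is located in a residentially zoned district (not: is located in Zone C); manufactures goods on the premises → Zone C License not required.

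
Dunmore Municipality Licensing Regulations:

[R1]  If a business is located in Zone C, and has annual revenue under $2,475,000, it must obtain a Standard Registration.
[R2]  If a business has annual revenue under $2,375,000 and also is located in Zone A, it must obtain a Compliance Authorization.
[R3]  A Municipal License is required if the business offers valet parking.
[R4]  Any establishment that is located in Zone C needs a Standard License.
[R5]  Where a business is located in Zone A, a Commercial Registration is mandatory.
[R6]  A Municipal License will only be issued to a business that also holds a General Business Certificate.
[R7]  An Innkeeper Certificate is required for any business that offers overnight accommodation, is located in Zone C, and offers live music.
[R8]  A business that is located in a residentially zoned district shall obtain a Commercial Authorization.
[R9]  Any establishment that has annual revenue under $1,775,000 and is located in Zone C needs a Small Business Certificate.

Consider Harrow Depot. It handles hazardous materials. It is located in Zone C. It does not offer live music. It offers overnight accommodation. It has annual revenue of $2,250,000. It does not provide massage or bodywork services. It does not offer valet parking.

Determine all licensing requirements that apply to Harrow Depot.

[R1] is located in Zone C; revenue $2,250,000 < $2,475,000 → Standard Registration required.
[R2] revenue $2,250,000 < $2,375,000; is located in Zone C (not: is located in Zone A) → Compliance Authorization not required.
[R3] does not offer valet parking → Municipal License not required.
[R4] is located in Zone C → Standard License required.
[R5] is located in Zone C (not: is located in Zone A) → Commercial Registration not required.
[R6] Municipal License is not required → no effect.
[R7] offers overnight accommodation; is located in Zone C; does not offer live music → Innkeeper Certificate not required.
[R8] is located in Zone C (not: is located in a residentially zoned district) → Commercial Authorization not required.
[R9] revenue $2,250,000 ≥ $1,775,000; is located in Zone C → Small Business Certificate not required.

Standard License, Standard Registration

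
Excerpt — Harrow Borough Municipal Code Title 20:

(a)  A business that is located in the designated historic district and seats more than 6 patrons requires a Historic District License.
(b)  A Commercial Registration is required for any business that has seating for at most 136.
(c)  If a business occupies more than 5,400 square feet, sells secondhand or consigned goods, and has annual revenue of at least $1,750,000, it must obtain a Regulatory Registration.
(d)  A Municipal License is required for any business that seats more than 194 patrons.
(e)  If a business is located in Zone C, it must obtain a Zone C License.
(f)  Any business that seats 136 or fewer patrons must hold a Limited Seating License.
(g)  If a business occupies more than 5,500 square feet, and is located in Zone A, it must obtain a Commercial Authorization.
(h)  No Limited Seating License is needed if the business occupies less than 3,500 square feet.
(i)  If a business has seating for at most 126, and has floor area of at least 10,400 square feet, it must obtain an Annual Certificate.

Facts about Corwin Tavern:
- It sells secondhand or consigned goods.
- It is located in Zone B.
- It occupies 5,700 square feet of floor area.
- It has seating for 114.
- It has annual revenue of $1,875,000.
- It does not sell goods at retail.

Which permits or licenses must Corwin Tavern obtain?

(a) is located in Zone B (not: is located in the designated historic district); seating 114 > 6 → Historic District License not required.
(b) seating 114 ≤ 136 → Commercial Registration required.
(c) floor area 5,700 square feet > 5,400 square feet; sells secondhand or consigned goods; revenue $1,875,000 ≥ $1,750,000 → Regulatory Registration required.
(d) seating 114 ≤ 194 → Municipal License not required.
(e) is located in Zone B (not: is located in Zone C) → Zone C License not required.
(f) seating 114 ≤ 136 → Limited Seating License required.
(g) floor area 5,700 square feet > 5,500 square feet; is located in Zone B (not: is located in Zone A) → Commercial Authorization not required.
(h) floor area 5,700 square feet ≥ 3,500 square feet → Limited Seating License exemption does not apply.
(i) seating 114 ≤ 126; floor area 5,700 square feet < 10,400 square feet → Annual Certificate not required.

Commercial Registration, Limited Seating License, Regulatory Registration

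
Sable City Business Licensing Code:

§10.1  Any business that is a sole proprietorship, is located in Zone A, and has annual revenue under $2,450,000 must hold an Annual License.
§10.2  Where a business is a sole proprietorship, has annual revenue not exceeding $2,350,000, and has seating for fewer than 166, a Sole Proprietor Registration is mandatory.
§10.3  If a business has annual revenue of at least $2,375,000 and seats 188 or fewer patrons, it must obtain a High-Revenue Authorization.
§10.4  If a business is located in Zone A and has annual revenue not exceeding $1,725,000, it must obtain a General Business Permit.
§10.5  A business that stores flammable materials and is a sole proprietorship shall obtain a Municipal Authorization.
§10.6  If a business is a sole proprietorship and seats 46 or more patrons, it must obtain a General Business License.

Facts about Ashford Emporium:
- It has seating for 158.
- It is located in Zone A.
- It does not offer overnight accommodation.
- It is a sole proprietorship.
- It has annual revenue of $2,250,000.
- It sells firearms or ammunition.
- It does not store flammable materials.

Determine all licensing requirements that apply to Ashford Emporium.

Annual License, General Business License, Sole Proprietor Registration

§10.1 is a sole proprietorship; is located in Zone A; revenue $2,250,000 < $2,450,000 → Annual License required.
§10.2 is a sole proprietorship; revenue $2,250,000 ≤ $2,350,000; seating 158 < 166 → Sole Proprietor Registration required.
§10.3 revenue $2,250,000 < $2,375,000; seating 158 ≤ 188 → High-Revenue Authorization not required.
§10.4 is located in Zone A; revenue $2,250,000 > $1,725,000 → General Business Permit not required.
§10.5 does not store flammable materials; is a sole proprietorship → Municipal Authorization not required.
§10.6 is a sole proprietorship; seating 158 ≥ 46 → General Business License required.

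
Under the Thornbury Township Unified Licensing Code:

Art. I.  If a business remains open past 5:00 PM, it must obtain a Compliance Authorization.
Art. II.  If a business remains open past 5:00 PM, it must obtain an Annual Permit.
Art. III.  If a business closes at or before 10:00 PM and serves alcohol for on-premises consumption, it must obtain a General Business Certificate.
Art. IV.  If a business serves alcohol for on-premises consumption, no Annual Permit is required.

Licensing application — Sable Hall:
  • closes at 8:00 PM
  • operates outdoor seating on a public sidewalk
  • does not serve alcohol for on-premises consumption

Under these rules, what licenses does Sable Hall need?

Annual Permit, Compliance Authorization

Art. I. closes 8:00 PM, after 5:00 PM → Compliance Authorization required.
Art. II. closes 8:00 PM, after 5:00 PM → Annual Permit required.
Art. III. closes 8:00 PM, at/before 10:00 PM; does not serve alcohol for on-premises consumption → General Business Certificate not required.
Art. IV. does not serve alcohol for on-premises consumption → Annual Permit exemption does not apply.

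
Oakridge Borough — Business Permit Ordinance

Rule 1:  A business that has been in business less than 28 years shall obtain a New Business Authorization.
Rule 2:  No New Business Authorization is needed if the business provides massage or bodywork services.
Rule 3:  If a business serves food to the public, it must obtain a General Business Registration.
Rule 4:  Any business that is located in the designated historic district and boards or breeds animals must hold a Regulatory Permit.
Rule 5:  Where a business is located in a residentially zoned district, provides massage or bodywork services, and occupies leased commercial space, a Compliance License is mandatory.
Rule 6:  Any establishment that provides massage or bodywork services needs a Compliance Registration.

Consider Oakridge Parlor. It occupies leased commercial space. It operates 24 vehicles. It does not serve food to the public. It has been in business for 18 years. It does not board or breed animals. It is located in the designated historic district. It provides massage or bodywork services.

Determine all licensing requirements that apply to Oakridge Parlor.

Compliance Registration

Rule 1: years in business 18 < 28 → New Business Authorization required.
Rule 2: provides massage or bodywork services → exempt from New Business Authorization.
Rule 3: does not serve food to the public → General Business Registration not required.
Rule 4: is located in the designated historic district; does not board or breed animals → Regulatory Permit not required.
Rule 5: is located in the designated historic district (not: is located in a residentially zoned district); provides massage or bodywork services; occupies leased commercial space → Compliance License not required.
Rule 6: provides massage or bodywork services → Compliance Registration required.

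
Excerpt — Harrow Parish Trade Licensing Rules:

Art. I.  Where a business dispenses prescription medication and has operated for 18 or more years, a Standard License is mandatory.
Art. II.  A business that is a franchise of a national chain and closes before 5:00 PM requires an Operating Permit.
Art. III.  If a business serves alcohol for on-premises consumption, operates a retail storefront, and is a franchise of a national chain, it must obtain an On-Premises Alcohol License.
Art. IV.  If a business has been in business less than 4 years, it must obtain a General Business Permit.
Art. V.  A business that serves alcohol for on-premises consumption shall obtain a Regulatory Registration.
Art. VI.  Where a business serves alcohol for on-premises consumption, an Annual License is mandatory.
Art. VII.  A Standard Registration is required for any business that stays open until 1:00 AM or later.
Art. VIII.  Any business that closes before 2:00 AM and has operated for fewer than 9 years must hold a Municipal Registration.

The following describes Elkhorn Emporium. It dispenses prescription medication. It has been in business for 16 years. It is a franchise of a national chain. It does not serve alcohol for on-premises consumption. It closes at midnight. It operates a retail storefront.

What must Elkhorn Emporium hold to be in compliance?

None

Art. I. dispenses prescription medication; years in business 16 < 18 → Standard License not required.
Art. II. is a franchise of a national chain; closes midnight, after 5:00 PM → Operating Permit not required.
Art. III. does not serve alcohol for on-premises consumption; operates a retail storefront; is a franchise of a national chain → On-Premises Alcohol License not required.
Art. IV. years in business 16 ≥ 4 → General Business Permit not required.
Art. V. does not serve alcohol for on-premises consumption → Regulatory Registration not required.
Art. VI. does not serve alcohol for on-premises consumption → Annual License not required.
Art. VII. closes midnight, at/before 1:00 AM → Standard Registration not required.
Art. VIII. closes midnight, at/before 2:00 AM; years in business 16 ≥ 9 → Municipal Registration not required.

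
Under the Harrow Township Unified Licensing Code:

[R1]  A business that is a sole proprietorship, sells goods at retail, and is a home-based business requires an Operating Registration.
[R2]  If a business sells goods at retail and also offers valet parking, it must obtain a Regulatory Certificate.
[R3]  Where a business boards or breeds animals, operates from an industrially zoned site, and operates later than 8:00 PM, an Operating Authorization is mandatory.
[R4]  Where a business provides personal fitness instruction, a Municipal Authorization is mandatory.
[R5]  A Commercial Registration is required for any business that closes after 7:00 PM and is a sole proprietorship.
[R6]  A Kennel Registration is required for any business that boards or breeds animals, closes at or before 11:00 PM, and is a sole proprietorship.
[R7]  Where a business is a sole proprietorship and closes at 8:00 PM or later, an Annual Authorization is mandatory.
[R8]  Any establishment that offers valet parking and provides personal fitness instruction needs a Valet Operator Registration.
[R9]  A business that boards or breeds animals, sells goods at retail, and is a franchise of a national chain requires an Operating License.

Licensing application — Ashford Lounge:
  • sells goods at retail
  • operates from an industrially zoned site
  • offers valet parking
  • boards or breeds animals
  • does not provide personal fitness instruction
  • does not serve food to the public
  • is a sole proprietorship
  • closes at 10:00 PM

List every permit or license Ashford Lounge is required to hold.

[R1] is a sole proprietorship; sells goods at retail; operates from an industrially zoned site (not: is a home-based business) → Operating Registration not required.
[R2] sells goods at retail; offers valet parking → Regulatory Certificate required.
[R3] boards or breeds animals; operates from an industrially zoned site; closes 10:00 PM, after 8:00 PM → Operating Authorization required.
[R4] does not provide personal fitness instruction → Municipal Authorization not required.
[R5] closes 10:00 PM, after 7:00 PM; is a sole proprietorship → Commercial Registration required.
[R6] boards or breeds animals; closes 10:00 PM, at/before 11:00 PM; is a sole proprietorship → Kennel Registration required.
[R7] is a sole proprietorship; closes 10:00 PM, after 8:00 PM → Annual Authorization required.
[R8] offers valet parking; does not provide personal fitness instruction → Valet Operator Registration not required.
[R9] boards or breeds animals; sells goods at retail; is a sole proprietorship (not: is a franchise of a national chain) → Operating License not required.

Annual Authorization, Commercial Registration, Kennel Registration, Operating Authorization, Regulatory Certificate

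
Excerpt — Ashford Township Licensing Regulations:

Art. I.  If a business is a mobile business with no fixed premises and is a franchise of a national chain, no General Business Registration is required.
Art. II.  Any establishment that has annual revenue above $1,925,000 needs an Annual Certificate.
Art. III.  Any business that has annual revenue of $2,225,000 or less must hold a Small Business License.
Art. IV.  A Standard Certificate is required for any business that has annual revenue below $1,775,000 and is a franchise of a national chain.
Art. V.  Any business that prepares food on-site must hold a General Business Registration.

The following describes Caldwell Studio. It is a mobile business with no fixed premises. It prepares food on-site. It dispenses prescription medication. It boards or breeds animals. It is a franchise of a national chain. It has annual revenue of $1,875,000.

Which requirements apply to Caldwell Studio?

Small Business License

Art. I. is a mobile business with no fixed premises; is a franchise of a national chain → exempt from General Business Registration.
Art. II. revenue $1,875,000 ≤ $1,925,000 → Annual Certificate not required.
Art. III. revenue $1,875,000 ≤ $2,225,000 → Small Business License required.
Art. IV. revenue $1,875,000 ≥ $1,775,000; is a franchise of a national chain → Standard Certificate not required.
Art. V. prepares food on-site → General Business Registration required.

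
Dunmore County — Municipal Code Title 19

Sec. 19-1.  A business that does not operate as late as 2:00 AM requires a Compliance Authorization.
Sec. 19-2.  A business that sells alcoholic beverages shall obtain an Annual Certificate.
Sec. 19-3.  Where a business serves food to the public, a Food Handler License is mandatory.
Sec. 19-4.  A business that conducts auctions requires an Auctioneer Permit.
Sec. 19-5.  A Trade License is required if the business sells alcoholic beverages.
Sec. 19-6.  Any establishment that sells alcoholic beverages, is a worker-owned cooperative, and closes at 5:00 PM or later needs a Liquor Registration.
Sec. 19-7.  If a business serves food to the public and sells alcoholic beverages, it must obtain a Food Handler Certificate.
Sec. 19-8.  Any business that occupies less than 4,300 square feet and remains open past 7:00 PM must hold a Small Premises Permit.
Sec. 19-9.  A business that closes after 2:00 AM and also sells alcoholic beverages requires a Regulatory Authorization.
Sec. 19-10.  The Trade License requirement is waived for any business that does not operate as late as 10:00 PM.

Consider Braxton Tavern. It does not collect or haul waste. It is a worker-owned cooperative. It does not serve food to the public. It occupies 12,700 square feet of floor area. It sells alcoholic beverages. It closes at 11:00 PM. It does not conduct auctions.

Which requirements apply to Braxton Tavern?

Sec. 19-1. closes 11:00 PM, at/before 2:00 AM → Compliance Authorization required.
Sec. 19-2. sells alcoholic beverages → Annual Certificate required.
Sec. 19-3. does not serve food to the public → Food Handler License not required.
Sec. 19-4. does not conduct auctions → Auctioneer Permit not required.
Sec. 19-5. sells alcoholic beverages → Trade License required.
Sec. 19-6. sells alcoholic beverages; is a worker-owned cooperative; closes 11:00 PM, after 5:00 PM → Liquor Registration required.
Sec. 19-7. does not serve food to the public; sells alcoholic beverages → Food Handler Certificate not required.
Sec. 19-8. floor area 12,700 square feet ≥ 4,300 square feet; closes 11:00 PM, after 7:00 PM → Small Premises Permit not required.
Sec. 19-9. closes 11:00 PM, at/before 2:00 AM; sells alcoholic beverages → Regulatory Authorization not required.
Sec. 19-10. closes 11:00 PM, after 10:00 PM → Trade License exemption does not apply.

Annual Certificate, Compliance Authorization, Liquor Registration, Trade License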